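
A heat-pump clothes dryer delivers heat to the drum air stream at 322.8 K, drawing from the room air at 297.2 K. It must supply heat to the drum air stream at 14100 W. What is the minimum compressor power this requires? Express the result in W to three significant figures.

1120 W

The reservoir spacing is ΔT = 322.8 − 297.2 = 25.60 K.
COP_Carnot = T_H/ΔT = 322.80/25.60 = 12.61.
Ẇ_min = Q̇/COP_Carnot = 14100/12.61 = 1118 W.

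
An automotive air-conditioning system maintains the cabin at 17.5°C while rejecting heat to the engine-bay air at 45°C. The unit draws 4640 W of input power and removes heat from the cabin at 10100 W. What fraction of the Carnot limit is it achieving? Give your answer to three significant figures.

0.206

COP_actual = Q̇_C/Ẇ = 10100/4640 = 2.177.
In absolute terms T_C = 290.65 K and T_H = 318.15 K, so ΔT = 27.50 K.
COP_Carnot = T_C/ΔT = 290.65/27.50 = 10.57.
η_II = COP_actual/COP_Carnot = 2.177/10.57 = 0.2060.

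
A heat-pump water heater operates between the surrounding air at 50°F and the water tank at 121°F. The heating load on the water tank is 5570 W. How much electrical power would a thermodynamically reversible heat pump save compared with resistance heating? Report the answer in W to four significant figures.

4889 W

In absolute terms T_C = 283.15 K and T_H = 322.59 K, so ΔT = 39.44 K.
COP_Carnot = T_H/ΔT = 322.59/39.44 = 8.178.
Resistance heating needs Ẇ_res = Q̇_H = 5570 W; the reversible heat pump needs only Ẇ_hp = Q̇_H/COP = 681.1 W.
Saving = 5570 − 681.1 = 4889 W.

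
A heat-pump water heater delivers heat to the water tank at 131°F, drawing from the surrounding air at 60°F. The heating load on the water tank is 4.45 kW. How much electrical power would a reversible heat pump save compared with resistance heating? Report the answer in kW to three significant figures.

In absolute terms T_C = 288.71 K and T_H = 328.15 K, so ΔT = 39.44 K.
COP_Carnot = T_H/ΔT = 328.15/39.44 = 8.319.
Resistance heating needs Ẇ_res = Q̇_H = 4.450 kW; the reversible heat pump needs only Ẇ_hp = Q̇_H/COP = 0.5349 kW.
Saving = 4.450 − 0.5349 = 3.915 kW.

3.92 kW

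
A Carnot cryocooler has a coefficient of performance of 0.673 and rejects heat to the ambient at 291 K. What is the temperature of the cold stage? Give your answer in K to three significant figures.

For a Carnot refrigerator COP_R = T_C/(T_H − T_C), so T_C = COP·T_H/(1 + COP).
With T_H = 291.00 K, T_C = 0.673 × 291.00/1.673 = 117.06 K.

117 K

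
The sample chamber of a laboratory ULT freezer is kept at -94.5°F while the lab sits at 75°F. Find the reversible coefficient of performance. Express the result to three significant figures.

2.15

In absolute terms T_C = 202.87 K and T_H = 297.04 K, so ΔT = 94.17 K.
For a reversible cycle, COP_Carnot = T_C/ΔT = 202.87/94.17 = 2.154.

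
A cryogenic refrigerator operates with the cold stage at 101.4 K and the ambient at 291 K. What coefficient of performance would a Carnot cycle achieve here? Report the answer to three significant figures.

0.535

The reservoir spacing is ΔT = 291 − 101.4 = 189.6 K.
For a reversible cycle, COP_Carnot = T_C/ΔT = 101.40/189.6 = 0.5348.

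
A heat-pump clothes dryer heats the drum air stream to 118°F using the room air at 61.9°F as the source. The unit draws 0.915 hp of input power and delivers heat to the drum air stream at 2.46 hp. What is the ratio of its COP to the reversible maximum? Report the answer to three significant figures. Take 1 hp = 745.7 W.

COP_actual = Q̇_H/Ẇ = 2.460/0.9150 = 2.689.
In absolute terms T_C = 289.76 K and T_H = 320.93 K, so ΔT = 31.17 K.
COP_Carnot = T_H/ΔT = 320.93/31.17 = 10.30.
η_II = COP_actual/COP_Carnot = 2.689/10.30 = 0.2611.

0.261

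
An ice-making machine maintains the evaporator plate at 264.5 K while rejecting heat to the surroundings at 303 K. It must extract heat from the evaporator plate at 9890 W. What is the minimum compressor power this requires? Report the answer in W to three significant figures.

1440 W

The reservoir spacing is ΔT = 303 − 264.5 = 38.50 K.
COP_Carnot = T_C/ΔT = 264.50/38.50 = 6.870.
Ẇ_min = Q̇/COP_Carnot = 9890/6.870 = 1440 W.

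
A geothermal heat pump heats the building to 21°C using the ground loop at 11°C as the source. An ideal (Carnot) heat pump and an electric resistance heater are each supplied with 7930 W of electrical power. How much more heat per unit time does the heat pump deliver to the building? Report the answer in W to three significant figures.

225000 W

In absolute terms T_C = 284.15 K and T_H = 294.15 K, so ΔT = 10.00 K.
COP_Carnot = T_H/ΔT = 294.15/10.00 = 29.42.
The heat pump delivers Q̇_H = COP × Ẇ = 233300 W; the resistance heater delivers Ẇ = 7930 W.
Extra = (COP − 1)·Ẇ = 225300 W.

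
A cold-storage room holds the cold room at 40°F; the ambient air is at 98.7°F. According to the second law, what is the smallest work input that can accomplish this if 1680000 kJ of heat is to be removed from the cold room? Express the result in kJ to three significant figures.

In absolute terms T_C = 277.59 K and T_H = 310.21 K, so ΔT = 32.61 K.
The reversible limit is COP_R = T_C/ΔT = 8.512, so W_min = Q_C/COP = Q_C·ΔT/T_C.
W_min = 1680000 × 32.61/277.59 = 197400 kJ.

197000 kJ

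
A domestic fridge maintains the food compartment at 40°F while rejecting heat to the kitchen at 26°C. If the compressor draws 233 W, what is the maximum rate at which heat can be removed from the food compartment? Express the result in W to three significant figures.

In absolute terms T_C = 277.59 K and T_H = 299.15 K, so ΔT = 21.56 K.
COP_Carnot = T_C/ΔT = 277.59/21.56 = 12.88.
Q̇_max = COP_Carnot × Ẇ = 12.88 × 233.0 W = 3001 W.

3000 W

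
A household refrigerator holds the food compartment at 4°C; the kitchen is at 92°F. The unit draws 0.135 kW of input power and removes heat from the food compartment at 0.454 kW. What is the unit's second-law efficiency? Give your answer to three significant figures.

0.356

COP_actual = Q̇_C/Ẇ = 0.4540/0.1350 = 3.363.
In absolute terms T_C = 277.15 K and T_H = 306.48 K, so ΔT = 29.33 K.
COP_Carnot = T_C/ΔT = 277.15/29.33 = 9.448.
η_II = COP_actual/COP_Carnot = 3.363/9.448 = 0.3559.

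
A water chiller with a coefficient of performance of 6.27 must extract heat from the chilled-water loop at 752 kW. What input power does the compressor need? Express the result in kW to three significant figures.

Ẇ = Q̇_C/COP = 752.0/6.27 = 119.9 kW.

120 kW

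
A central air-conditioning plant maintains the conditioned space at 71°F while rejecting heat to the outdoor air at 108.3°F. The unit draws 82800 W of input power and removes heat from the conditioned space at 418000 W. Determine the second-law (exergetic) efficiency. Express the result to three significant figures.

0.355

COP_actual = Q̇_C/Ẇ = 418000/82800 = 5.048.
In absolute terms T_C = 294.82 K and T_H = 315.54 K, so ΔT = 20.72 K.
COP_Carnot = T_C/ΔT = 294.82/20.72 = 14.23.
η_II = COP_actual/COP_Carnot = 5.048/14.23 = 0.3548.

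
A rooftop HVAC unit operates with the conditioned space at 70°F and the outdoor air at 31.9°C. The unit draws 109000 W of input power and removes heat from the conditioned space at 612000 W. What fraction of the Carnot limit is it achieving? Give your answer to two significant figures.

0.21

COP_actual = Q̇_C/Ẇ = 612000/109000 = 5.615.
In absolute terms T_C = 294.26 K and T_H = 305.05 K, so ΔT = 10.79 K.
COP_Carnot = T_C/ΔT = 294.26/10.79 = 27.27.
η_II = COP_actual/COP_Carnot = 5.615/27.27 = 0.2059.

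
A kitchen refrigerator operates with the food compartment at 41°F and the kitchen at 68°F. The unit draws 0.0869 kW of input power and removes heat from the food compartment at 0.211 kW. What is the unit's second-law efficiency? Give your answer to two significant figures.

COP_actual = Q̇_C/Ẇ = 0.2110/0.08690 = 2.428.
In absolute terms T_C = 278.15 K and T_H = 293.15 K, so ΔT = 15.00 K.
COP_Carnot = T_C/ΔT = 278.15/15.00 = 18.54.
η_II = COP_actual/COP_Carnot = 2.428/18.54 = 0.1309.

0.13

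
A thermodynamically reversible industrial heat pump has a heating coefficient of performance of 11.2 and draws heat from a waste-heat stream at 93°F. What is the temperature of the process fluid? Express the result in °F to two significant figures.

150 °F

COP_HP = T_H/(T_H − T_C) rearranges to T_H = COP·T_C/(COP − 1).
With T_C = 307.04 K, T_H = 11.2 × 307.04/10.20 = 337.14 K.
Converting, 337.14 K = 147.18°F.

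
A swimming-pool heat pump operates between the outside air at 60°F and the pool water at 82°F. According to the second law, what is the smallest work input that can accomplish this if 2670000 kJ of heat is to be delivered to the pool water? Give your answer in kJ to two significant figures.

110000 kJ

In absolute terms T_C = 288.71 K and T_H = 300.93 K, so ΔT = 12.22 K.
The reversible limit is COP_HP = T_H/ΔT = 24.62, so W_min = Q_H/COP = Q_H·ΔT/T_H.
W_min = 2670000 × 12.22/300.93 = 108400 kJ.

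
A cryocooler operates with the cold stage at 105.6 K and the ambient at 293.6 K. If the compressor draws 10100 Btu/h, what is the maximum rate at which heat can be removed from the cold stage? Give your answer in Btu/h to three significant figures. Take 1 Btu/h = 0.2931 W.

The reservoir spacing is ΔT = 293.6 − 105.6 = 188.0 K.
COP_Carnot = T_C/ΔT = 105.60/188.0 = 0.5617.
Q̇_max = COP_Carnot × Ẇ = 0.5617 × 10100 Btu/h = 5673 Btu/h.

5670 Btu/h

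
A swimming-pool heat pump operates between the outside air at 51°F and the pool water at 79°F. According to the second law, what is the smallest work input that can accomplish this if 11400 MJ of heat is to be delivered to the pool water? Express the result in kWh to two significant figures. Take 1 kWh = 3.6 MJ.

160 kWh

In absolute terms T_C = 283.71 K and T_H = 299.26 K, so ΔT = 15.56 K.
The reversible limit is COP_HP = T_H/ΔT = 19.24, so W_min = Q_H/COP = Q_H·ΔT/T_H.
W_min = 11400 × 15.56/299.26 = 592.6 MJ = 164.6 kWh.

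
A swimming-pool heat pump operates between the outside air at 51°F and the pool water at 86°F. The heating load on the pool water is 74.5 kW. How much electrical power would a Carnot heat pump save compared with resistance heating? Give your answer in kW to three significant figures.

69.7 kW

In absolute terms T_C = 283.71 K and T_H = 303.15 K, so ΔT = 19.44 K.
COP_Carnot = T_H/ΔT = 303.15/19.44 = 15.59.
Resistance heating needs Ẇ_res = Q̇_H = 74.50 kW; the reversible heat pump needs only Ẇ_hp = Q̇_H/COP = 4.779 kW.
Saving = 74.50 − 4.779 = 69.72 kW.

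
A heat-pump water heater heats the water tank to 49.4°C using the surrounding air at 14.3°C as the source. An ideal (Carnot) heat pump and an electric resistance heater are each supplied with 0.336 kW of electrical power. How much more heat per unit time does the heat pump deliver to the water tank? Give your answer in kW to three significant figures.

2.75 kW

In absolute terms T_C = 287.45 K and T_H = 322.55 K, so ΔT = 35.10 K.
COP_Carnot = T_H/ΔT = 322.55/35.10 = 9.189.
The heat pump delivers Q̇_H = COP × Ẇ = 3.088 kW; the resistance heater delivers Ẇ = 0.3360 kW.
Extra = (COP − 1)·Ẇ = 2.752 kW.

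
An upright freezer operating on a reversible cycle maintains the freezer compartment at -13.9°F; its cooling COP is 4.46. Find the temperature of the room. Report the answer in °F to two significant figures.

86 °F

COP_R = T_C/(T_H − T_C) gives T_H − T_C = T_C/COP.
With T_C = 247.65 K, T_H = 247.65 × (1 + 1/4.46) = 303.18 K.
Converting, 303.18 K = 86.05°F.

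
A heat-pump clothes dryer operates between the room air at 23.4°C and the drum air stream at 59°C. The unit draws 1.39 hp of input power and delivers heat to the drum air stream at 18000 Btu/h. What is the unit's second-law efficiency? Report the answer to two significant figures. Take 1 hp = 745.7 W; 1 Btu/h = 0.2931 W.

0.55

Converting, Q̇_H = 18000 Btu/h = 7.075 hp, so COP_actual = Q̇_H/Ẇ = 7.075/1.390 = 5.090.
In absolute terms T_C = 296.55 K and T_H = 332.15 K, so ΔT = 35.60 K.
COP_Carnot = T_H/ΔT = 332.15/35.60 = 9.330.
η_II = COP_actual/COP_Carnot = 5.090/9.330 = 0.5455.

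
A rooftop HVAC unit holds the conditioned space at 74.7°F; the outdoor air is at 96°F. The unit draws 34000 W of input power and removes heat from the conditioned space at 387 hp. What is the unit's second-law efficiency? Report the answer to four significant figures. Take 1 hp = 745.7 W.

Converting, Q̇_C = 387.0 hp = 288600 W, so COP_actual = Q̇_C/Ẇ = 288600/34000 = 8.488.
In absolute terms T_C = 296.87 K and T_H = 308.71 K, so ΔT = 11.83 K.
COP_Carnot = T_C/ΔT = 296.87/11.83 = 25.09.
η_II = COP_actual/COP_Carnot = 8.488/25.09 = 0.3383.

0.3383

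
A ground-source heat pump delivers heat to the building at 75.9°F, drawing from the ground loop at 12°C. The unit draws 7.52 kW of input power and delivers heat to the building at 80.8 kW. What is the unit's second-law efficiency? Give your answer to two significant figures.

0.45

COP_actual = Q̇_H/Ẇ = 80.80/7.520 = 10.74.
In absolute terms T_C = 285.15 K and T_H = 297.54 K, so ΔT = 12.39 K.
COP_Carnot = T_H/ΔT = 297.54/12.39 = 24.02.
η_II = COP_actual/COP_Carnot = 10.74/24.02 = 0.4474.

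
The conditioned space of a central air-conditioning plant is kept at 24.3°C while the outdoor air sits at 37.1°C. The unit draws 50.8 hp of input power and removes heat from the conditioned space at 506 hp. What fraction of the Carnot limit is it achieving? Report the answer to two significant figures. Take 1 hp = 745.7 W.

COP_actual = Q̇_C/Ẇ = 506.0/50.80 = 9.961.
In absolute terms T_C = 297.45 K and T_H = 310.25 K, so ΔT = 12.80 K.
COP_Carnot = T_C/ΔT = 297.45/12.80 = 23.24.
η_II = COP_actual/COP_Carnot = 9.961/23.24 = 0.4286.

0.43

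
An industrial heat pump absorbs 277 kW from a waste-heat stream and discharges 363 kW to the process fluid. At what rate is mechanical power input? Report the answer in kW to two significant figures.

For a cyclic device the first law requires Q̇_H = Q̇_C + Ẇ.
Ẇ = Q̇_H − Q̇_C = 86.00 kW.

86 kW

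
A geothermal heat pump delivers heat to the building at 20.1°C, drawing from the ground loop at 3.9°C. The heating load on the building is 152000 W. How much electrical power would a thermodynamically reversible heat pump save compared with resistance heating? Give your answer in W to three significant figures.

In absolute terms T_C = 277.05 K and T_H = 293.25 K, so ΔT = 16.20 K.
COP_Carnot = T_H/ΔT = 293.25/16.20 = 18.10.
Resistance heating needs Ẇ_res = Q̇_H = 152000 W; the reversible heat pump needs only Ẇ_hp = Q̇_H/COP = 8397 W.
Saving = 152000 − 8397 = 143600 W.

144000 W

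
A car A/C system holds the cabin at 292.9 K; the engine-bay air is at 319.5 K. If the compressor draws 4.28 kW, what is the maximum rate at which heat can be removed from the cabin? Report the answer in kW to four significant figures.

The reservoir spacing is ΔT = 319.5 − 292.9 = 26.60 K.
COP_Carnot = T_C/ΔT = 292.90/26.60 = 11.01.
Q̇_max = COP_Carnot × Ẇ = 11.01 × 4.280 kW = 47.13 kW.

47.13 kW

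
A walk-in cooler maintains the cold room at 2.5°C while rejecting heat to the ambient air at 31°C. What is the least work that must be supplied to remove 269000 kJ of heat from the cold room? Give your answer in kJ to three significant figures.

In absolute terms T_C = 275.65 K and T_H = 304.15 K, so ΔT = 28.50 K.
The reversible limit is COP_R = T_C/ΔT = 9.672, so W_min = Q_C/COP = Q_C·ΔT/T_C.
W_min = 269000 × 28.50/275.65 = 27810 kJ.

27800 kJ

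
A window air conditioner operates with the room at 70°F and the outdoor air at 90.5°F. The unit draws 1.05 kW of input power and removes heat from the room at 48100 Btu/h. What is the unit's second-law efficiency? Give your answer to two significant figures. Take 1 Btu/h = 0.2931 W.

0.52

Converting, Q̇_C = 48100 Btu/h = 14.10 kW, so COP_actual = Q̇_C/Ẇ = 14.10/1.050 = 13.43.
In absolute terms T_C = 294.26 K and T_H = 305.65 K, so ΔT = 11.39 K.
COP_Carnot = T_C/ΔT = 294.26/11.39 = 25.84.
η_II = COP_actual/COP_Carnot = 13.43/25.84 = 0.5197.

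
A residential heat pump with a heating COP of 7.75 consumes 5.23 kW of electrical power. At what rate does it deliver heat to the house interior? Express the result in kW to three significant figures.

Q̇_H = COP_HP × Ẇ = 7.75 × 5.230 = 40.53 kW.

40.5 kW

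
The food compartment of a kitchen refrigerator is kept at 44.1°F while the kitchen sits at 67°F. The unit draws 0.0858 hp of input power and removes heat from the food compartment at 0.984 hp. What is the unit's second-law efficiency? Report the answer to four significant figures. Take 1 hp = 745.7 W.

COP_actual = Q̇_C/Ẇ = 0.9840/0.08580 = 11.47.
In absolute terms T_C = 279.87 K and T_H = 292.59 K, so ΔT = 12.72 K.
COP_Carnot = T_C/ΔT = 279.87/12.72 = 22.00.
η_II = COP_actual/COP_Carnot = 11.47/22.00 = 0.5213.

0.5213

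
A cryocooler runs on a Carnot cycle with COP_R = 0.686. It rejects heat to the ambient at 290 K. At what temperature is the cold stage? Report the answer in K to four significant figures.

For a Carnot refrigerator COP_R = T_C/(T_H − T_C), so T_C = COP·T_H/(1 + COP).
With T_H = 290.00 K, T_C = 0.686 × 290.00/1.686 = 118.00 K.

118.0 K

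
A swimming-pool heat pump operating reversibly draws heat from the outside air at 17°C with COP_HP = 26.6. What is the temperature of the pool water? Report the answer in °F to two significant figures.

83 °F

COP_HP = T_H/(T_H − T_C) rearranges to T_H = COP·T_C/(COP − 1).
With T_C = 290.15 K, T_H = 26.6 × 290.15/25.60 = 301.48 K.
Converting, 301.48 K = 83.00°F.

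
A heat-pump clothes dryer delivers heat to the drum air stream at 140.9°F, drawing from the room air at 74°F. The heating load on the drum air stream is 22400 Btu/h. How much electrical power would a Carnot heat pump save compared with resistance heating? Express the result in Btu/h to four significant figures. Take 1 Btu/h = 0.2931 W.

19900 Btu/h

In absolute terms T_C = 296.48 K and T_H = 333.65 K, so ΔT = 37.17 K.
COP_Carnot = T_H/ΔT = 333.65/37.17 = 8.977.
Resistance heating needs Ẇ_res = Q̇_H = 22400 Btu/h; the reversible heat pump needs only Ẇ_hp = Q̇_H/COP = 2495 Btu/h.
Saving = 22400 − 2495 = 19900 Btu/h.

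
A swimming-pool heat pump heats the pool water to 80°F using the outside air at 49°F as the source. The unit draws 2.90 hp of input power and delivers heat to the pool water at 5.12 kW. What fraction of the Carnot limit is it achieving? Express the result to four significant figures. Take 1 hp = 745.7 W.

0.1360

Converting, Q̇_H = 5.120 kW = 6.866 hp, so COP_actual = Q̇_H/Ẇ = 6.866/2.900 = 2.368.
In absolute terms T_C = 282.59 K and T_H = 299.82 K, so ΔT = 17.22 K.
COP_Carnot = T_H/ΔT = 299.82/17.22 = 17.41.
η_II = COP_actual/COP_Carnot = 2.368/17.41 = 0.1360.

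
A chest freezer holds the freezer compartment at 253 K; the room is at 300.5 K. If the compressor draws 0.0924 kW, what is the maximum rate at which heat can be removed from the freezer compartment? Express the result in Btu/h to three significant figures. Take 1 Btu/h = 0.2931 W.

1680 Btu/h

The reservoir spacing is ΔT = 300.5 − 253 = 47.50 K.
COP_Carnot = T_C/ΔT = 253.00/47.50 = 5.326.
Q̇_max = COP_Carnot × Ẇ = 5.326 × 0.09240 kW = 0.4922 kW = 1679 Btu/h.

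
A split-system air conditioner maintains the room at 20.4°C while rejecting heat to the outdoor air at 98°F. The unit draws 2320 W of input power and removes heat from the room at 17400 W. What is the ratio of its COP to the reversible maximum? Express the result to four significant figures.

0.4156

COP_actual = Q̇_C/Ẇ = 17400/2320 = 7.500.
In absolute terms T_C = 293.55 K and T_H = 309.82 K, so ΔT = 16.27 K.
COP_Carnot = T_C/ΔT = 293.55/16.27 = 18.05.
η_II = COP_actual/COP_Carnot = 7.500/18.05 = 0.4156.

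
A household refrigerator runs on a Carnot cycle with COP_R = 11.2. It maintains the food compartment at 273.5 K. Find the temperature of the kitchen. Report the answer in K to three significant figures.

298 K

COP_R = T_C/(T_H − T_C) gives T_H − T_C = T_C/COP.
With T_C = 273.50 K, T_H = 273.50 × (1 + 1/11.2) = 297.92 K.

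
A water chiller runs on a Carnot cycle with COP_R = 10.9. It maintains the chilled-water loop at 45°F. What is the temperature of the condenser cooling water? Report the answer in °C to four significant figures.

COP_R = T_C/(T_H − T_C) gives T_H − T_C = T_C/COP.
With T_C = 280.37 K, T_H = 280.37 × (1 + 1/10.9) = 306.09 K.
Converting, 306.09 K = 32.94°C.

32.94 °C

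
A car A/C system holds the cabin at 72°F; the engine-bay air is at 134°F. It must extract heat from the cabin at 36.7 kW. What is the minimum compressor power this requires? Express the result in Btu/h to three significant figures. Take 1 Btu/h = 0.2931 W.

14600 Btu/h

In absolute terms T_C = 295.37 K and T_H = 329.82 K, so ΔT = 34.44 K.
COP_Carnot = T_C/ΔT = 295.37/34.44 = 8.575.
Ẇ_min = Q̇/COP_Carnot = 36.70/8.575 = 4.280 kW = 14600 Btu/h.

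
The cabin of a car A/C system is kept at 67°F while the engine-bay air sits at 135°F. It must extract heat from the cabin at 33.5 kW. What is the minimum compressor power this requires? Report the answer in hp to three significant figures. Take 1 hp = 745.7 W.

In absolute terms T_C = 292.59 K and T_H = 330.37 K, so ΔT = 37.78 K.
COP_Carnot = T_C/ΔT = 292.59/37.78 = 7.745.
Ẇ_min = Q̇/COP_Carnot = 33.50/7.745 = 4.325 kW = 5.800 hp.

5.80 hp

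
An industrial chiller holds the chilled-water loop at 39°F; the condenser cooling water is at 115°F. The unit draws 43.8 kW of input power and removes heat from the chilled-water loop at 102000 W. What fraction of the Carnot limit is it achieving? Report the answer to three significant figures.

Converting, Q̇_C = 102000 W = 102.0 kW, so COP_actual = Q̇_C/Ẇ = 102.0/43.80 = 2.329.
In absolute terms T_C = 277.04 K and T_H = 319.26 K, so ΔT = 42.22 K.
COP_Carnot = T_C/ΔT = 277.04/42.22 = 6.561.
η_II = COP_actual/COP_Carnot = 2.329/6.561 = 0.3549.

0.355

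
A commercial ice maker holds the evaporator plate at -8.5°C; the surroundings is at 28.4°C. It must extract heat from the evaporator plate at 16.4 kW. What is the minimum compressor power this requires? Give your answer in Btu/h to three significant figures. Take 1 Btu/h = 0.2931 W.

In absolute terms T_C = 264.65 K and T_H = 301.55 K, so ΔT = 36.90 K.
COP_Carnot = T_C/ΔT = 264.65/36.90 = 7.172.
Ẇ_min = Q̇/COP_Carnot = 16.40/7.172 = 2.287 kW = 7802 Btu/h.

7800 Btu/h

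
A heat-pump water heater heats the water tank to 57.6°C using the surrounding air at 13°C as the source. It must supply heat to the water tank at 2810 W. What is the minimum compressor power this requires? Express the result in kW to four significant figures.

0.3789 kW

In absolute terms T_C = 286.15 K and T_H = 330.75 K, so ΔT = 44.60 K.
COP_Carnot = T_H/ΔT = 330.75/44.60 = 7.416.
Ẇ_min = Q̇/COP_Carnot = 2810/7.416 = 378.9 W = 0.3789 kW.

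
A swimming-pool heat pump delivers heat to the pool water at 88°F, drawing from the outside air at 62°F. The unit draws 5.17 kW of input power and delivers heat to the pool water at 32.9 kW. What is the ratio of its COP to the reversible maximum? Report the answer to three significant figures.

0.302

COP_actual = Q̇_H/Ẇ = 32.90/5.170 = 6.364.
In absolute terms T_C = 289.82 K and T_H = 304.26 K, so ΔT = 14.44 K.
COP_Carnot = T_H/ΔT = 304.26/14.44 = 21.06.
η_II = COP_actual/COP_Carnot = 6.364/21.06 = 0.3021.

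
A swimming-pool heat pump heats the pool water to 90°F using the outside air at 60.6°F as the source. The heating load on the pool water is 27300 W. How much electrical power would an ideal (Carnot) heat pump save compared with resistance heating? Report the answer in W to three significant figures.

25800 W

In absolute terms T_C = 289.04 K and T_H = 305.37 K, so ΔT = 16.33 K.
COP_Carnot = T_H/ΔT = 305.37/16.33 = 18.70.
Resistance heating needs Ẇ_res = Q̇_H = 27300 W; the reversible heat pump needs only Ẇ_hp = Q̇_H/COP = 1460 W.
Saving = 27300 − 1460 = 25840 W.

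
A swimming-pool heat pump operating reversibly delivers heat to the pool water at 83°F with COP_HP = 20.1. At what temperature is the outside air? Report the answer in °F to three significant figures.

COP_HP = T_H/(T_H − T_C) gives T_H − T_C = T_H/COP.
With T_H = 301.48 K, T_C = 301.48 × (1 − 1/20.1) = 286.48 K.
Converting, 286.48 K = 56.00°F.

56.0 °F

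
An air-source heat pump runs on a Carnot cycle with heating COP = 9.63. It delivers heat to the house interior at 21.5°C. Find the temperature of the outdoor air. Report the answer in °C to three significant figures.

-9.10 °C

COP_HP = T_H/(T_H − T_C) gives T_H − T_C = T_H/COP.
With T_H = 294.65 K, T_C = 294.65 × (1 − 1/9.63) = 264.05 K.
Converting, 264.05 K = -9.10°C.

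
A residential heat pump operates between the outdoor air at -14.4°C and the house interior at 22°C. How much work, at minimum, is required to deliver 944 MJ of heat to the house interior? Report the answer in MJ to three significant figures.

In absolute terms T_C = 258.75 K and T_H = 295.15 K, so ΔT = 36.40 K.
The reversible limit is COP_HP = T_H/ΔT = 8.109, so W_min = Q_H/COP = Q_H·ΔT/T_H.
W_min = 944.0 × 36.40/295.15 = 116.4 MJ.

116 MJ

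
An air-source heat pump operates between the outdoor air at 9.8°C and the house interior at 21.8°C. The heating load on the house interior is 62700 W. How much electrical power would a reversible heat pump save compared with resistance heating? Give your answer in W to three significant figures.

60100 W

In absolute terms T_C = 282.95 K and T_H = 294.95 K, so ΔT = 12.00 K.
COP_Carnot = T_H/ΔT = 294.95/12.00 = 24.58.
Resistance heating needs Ẇ_res = Q̇_H = 62700 W; the reversible heat pump needs only Ẇ_hp = Q̇_H/COP = 2551 W.
Saving = 62700 − 2551 = 60150 W.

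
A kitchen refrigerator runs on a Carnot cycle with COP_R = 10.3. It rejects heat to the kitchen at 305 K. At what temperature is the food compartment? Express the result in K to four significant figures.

For a Carnot refrigerator COP_R = T_C/(T_H − T_C), so T_C = COP·T_H/(1 + COP).
With T_H = 305.00 K, T_C = 10.3 × 305.00/11.30 = 278.01 K.

278.0 K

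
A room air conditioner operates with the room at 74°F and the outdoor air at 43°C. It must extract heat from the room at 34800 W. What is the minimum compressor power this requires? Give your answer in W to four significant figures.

2308 W

In absolute terms T_C = 296.48 K and T_H = 316.15 K, so ΔT = 19.67 K.
COP_Carnot = T_C/ΔT = 296.48/19.67 = 15.08.
Ẇ_min = Q̇/COP_Carnot = 34800/15.08 = 2308 W.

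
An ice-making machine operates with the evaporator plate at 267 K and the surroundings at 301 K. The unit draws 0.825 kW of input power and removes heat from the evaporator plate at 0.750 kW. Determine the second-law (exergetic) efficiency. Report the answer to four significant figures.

0.1158

COP_actual = Q̇_C/Ẇ = 0.7500/0.8250 = 0.9091.
The reservoir spacing is ΔT = 301 − 267 = 34.00 K.
COP_Carnot = T_C/ΔT = 267.00/34.00 = 7.853.
η_II = COP_actual/COP_Carnot = 0.9091/7.853 = 0.1158.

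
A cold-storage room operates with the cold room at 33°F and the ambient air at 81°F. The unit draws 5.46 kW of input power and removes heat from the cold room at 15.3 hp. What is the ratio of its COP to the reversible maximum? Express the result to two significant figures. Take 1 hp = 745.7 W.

0.20

Converting, Q̇_C = 15.30 hp = 11.41 kW, so COP_actual = Q̇_C/Ẇ = 11.41/5.460 = 2.090.
In absolute terms T_C = 273.71 K and T_H = 300.37 K, so ΔT = 26.67 K.
COP_Carnot = T_C/ΔT = 273.71/26.67 = 10.26.
η_II = COP_actual/COP_Carnot = 2.090/10.26 = 0.2036.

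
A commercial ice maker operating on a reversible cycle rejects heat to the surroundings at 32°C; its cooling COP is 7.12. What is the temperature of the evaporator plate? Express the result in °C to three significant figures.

-5.58 °C

For a Carnot refrigerator COP_R = T_C/(T_H − T_C), so T_C = COP·T_H/(1 + COP).
With T_H = 305.15 K, T_C = 7.12 × 305.15/8.120 = 267.57 K.
Converting, 267.57 K = -5.58°C.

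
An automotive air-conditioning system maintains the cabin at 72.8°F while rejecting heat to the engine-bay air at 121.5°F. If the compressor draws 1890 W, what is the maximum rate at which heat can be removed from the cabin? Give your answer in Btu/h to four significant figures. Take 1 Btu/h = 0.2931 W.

In absolute terms T_C = 295.82 K and T_H = 322.87 K, so ΔT = 27.06 K.
COP_Carnot = T_C/ΔT = 295.82/27.06 = 10.93.
Q̇_max = COP_Carnot × Ẇ = 10.93 × 1890 W = 20660 W = 70500 Btu/h.

70500 Btu/h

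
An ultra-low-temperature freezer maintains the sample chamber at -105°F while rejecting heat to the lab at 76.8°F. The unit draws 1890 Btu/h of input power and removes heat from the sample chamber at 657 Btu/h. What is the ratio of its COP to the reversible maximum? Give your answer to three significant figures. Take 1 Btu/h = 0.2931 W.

COP_actual = Q̇_C/Ẇ = 657.0/1890 = 0.3476.
In absolute terms T_C = 197.04 K and T_H = 298.04 K, so ΔT = 101.0 K.
COP_Carnot = T_C/ΔT = 197.04/101.0 = 1.951.
η_II = COP_actual/COP_Carnot = 0.3476/1.951 = 0.1782.

0.178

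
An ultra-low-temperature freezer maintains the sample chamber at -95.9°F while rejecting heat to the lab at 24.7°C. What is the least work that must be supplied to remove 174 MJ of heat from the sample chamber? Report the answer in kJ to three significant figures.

82400 kJ

In absolute terms T_C = 202.09 K and T_H = 297.85 K, so ΔT = 95.76 K.
The reversible limit is COP_R = T_C/ΔT = 2.111, so W_min = Q_C/COP = Q_C·ΔT/T_C.
W_min = 174.0 × 95.76/202.09 = 82.44 MJ = 82440 kJ.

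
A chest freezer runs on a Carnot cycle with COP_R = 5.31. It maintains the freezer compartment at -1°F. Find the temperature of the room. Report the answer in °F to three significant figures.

85.4 °F

COP_R = T_C/(T_H − T_C) gives T_H − T_C = T_C/COP.
With T_C = 254.82 K, T_H = 254.82 × (1 + 1/5.31) = 302.80 K.
Converting, 302.80 K = 85.38°F.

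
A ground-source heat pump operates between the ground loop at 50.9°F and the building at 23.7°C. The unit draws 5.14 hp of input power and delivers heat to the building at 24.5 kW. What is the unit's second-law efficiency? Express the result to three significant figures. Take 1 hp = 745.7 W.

Converting, Q̇_H = 24.50 kW = 32.86 hp, so COP_actual = Q̇_H/Ẇ = 32.86/5.140 = 6.392.
In absolute terms T_C = 283.65 K and T_H = 296.85 K, so ΔT = 13.20 K.
COP_Carnot = T_H/ΔT = 296.85/13.20 = 22.49.
η_II = COP_actual/COP_Carnot = 6.392/22.49 = 0.2842.

0.284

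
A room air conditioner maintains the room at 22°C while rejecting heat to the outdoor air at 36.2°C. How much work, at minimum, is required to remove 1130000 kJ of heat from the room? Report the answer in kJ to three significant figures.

In absolute terms T_C = 295.15 K and T_H = 309.35 K, so ΔT = 14.20 K.
The reversible limit is COP_R = T_C/ΔT = 20.79, so W_min = Q_C/COP = Q_C·ΔT/T_C.
W_min = 1130000 × 14.20/295.15 = 54370 kJ.

54400 kJ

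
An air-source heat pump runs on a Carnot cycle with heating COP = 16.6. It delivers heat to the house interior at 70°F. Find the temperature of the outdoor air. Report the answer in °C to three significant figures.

3.38 °C

COP_HP = T_H/(T_H − T_C) gives T_H − T_C = T_H/COP.
With T_H = 294.26 K, T_C = 294.26 × (1 − 1/16.6) = 276.53 K.
Converting, 276.53 K = 3.38°C.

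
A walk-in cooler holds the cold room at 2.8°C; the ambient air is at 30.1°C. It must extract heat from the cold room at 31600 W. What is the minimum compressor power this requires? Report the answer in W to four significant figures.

3126 W

In absolute terms T_C = 275.95 K and T_H = 303.25 K, so ΔT = 27.30 K.
COP_Carnot = T_C/ΔT = 275.95/27.30 = 10.11.
Ẇ_min = Q̇/COP_Carnot = 31600/10.11 = 3126 W.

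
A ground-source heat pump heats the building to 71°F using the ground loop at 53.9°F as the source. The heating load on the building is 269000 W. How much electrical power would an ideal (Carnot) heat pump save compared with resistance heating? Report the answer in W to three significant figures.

In absolute terms T_C = 285.32 K and T_H = 294.82 K, so ΔT = 9.500 K.
COP_Carnot = T_H/ΔT = 294.82/9.500 = 31.03.
Resistance heating needs Ẇ_res = Q̇_H = 269000 W; the reversible heat pump needs only Ẇ_hp = Q̇_H/COP = 8668 W.
Saving = 269000 − 8668 = 260300 W.

260000 W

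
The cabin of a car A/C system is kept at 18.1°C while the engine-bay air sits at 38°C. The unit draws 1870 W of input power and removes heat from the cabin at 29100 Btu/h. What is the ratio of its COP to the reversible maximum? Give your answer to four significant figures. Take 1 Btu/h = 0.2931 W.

0.3116

Converting, Q̇_C = 29100 Btu/h = 8529 W, so COP_actual = Q̇_C/Ẇ = 8529/1870 = 4.561.
In absolute terms T_C = 291.25 K and T_H = 311.15 K, so ΔT = 19.90 K.
COP_Carnot = T_C/ΔT = 291.25/19.90 = 14.64.
η_II = COP_actual/COP_Carnot = 4.561/14.64 = 0.3116.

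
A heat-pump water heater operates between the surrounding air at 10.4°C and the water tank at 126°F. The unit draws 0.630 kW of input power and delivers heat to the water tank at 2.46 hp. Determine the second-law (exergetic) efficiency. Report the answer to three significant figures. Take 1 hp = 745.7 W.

0.374

Converting, Q̇_H = 2.460 hp = 1.834 kW, so COP_actual = Q̇_H/Ẇ = 1.834/0.6300 = 2.912.
In absolute terms T_C = 283.55 K and T_H = 325.37 K, so ΔT = 41.82 K.
COP_Carnot = T_H/ΔT = 325.37/41.82 = 7.780.
η_II = COP_actual/COP_Carnot = 2.912/7.780 = 0.3743.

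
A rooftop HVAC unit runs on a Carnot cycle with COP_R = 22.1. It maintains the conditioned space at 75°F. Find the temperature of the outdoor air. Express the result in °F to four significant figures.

COP_R = T_C/(T_H − T_C) gives T_H − T_C = T_C/COP.
With T_C = 297.04 K, T_H = 297.04 × (1 + 1/22.1) = 310.48 K.
Converting, 310.48 K = 99.19°F.

99.19 °F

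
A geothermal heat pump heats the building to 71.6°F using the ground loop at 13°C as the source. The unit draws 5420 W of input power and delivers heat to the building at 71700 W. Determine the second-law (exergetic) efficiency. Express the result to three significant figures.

COP_actual = Q̇_H/Ẇ = 71700/5420 = 13.23.
In absolute terms T_C = 286.15 K and T_H = 295.15 K, so ΔT = 9.000 K.
COP_Carnot = T_H/ΔT = 295.15/9.000 = 32.79.
η_II = COP_actual/COP_Carnot = 13.23/32.79 = 0.4034.

0.403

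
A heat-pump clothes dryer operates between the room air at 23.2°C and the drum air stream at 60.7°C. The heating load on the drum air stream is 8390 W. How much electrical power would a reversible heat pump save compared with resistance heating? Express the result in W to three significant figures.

In absolute terms T_C = 296.35 K and T_H = 333.85 K, so ΔT = 37.50 K.
COP_Carnot = T_H/ΔT = 333.85/37.50 = 8.903.
Resistance heating needs Ẇ_res = Q̇_H = 8390 W; the reversible heat pump needs only Ẇ_hp = Q̇_H/COP = 942.4 W.
Saving = 8390 − 942.4 = 7448 W.

7450 W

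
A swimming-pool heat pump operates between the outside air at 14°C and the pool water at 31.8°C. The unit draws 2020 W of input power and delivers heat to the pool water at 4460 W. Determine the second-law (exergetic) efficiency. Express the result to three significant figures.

0.129

COP_actual = Q̇_H/Ẇ = 4460/2020 = 2.208.
In absolute terms T_C = 287.15 K and T_H = 304.95 K, so ΔT = 17.80 K.
COP_Carnot = T_H/ΔT = 304.95/17.80 = 17.13.
η_II = COP_actual/COP_Carnot = 2.208/17.13 = 0.1289.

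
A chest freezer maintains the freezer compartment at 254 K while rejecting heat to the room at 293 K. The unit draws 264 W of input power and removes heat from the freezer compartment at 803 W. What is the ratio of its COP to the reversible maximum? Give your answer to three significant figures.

0.467

COP_actual = Q̇_C/Ẇ = 803.0/264.0 = 3.042.
The reservoir spacing is ΔT = 293 − 254 = 39.00 K.
COP_Carnot = T_C/ΔT = 254.00/39.00 = 6.513.
η_II = COP_actual/COP_Carnot = 3.042/6.513 = 0.4670.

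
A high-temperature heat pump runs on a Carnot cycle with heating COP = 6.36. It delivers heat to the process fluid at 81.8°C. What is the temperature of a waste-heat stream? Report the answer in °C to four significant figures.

COP_HP = T_H/(T_H − T_C) gives T_H − T_C = T_H/COP.
With T_H = 354.95 K, T_C = 354.95 × (1 − 1/6.36) = 299.14 K.
Converting, 299.14 K = 25.99°C.

25.99 °C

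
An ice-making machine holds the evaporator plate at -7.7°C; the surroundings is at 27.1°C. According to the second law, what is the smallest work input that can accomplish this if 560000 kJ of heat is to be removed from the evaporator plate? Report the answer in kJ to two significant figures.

73000 kJ

In absolute terms T_C = 265.45 K and T_H = 300.25 K, so ΔT = 34.80 K.
The reversible limit is COP_R = T_C/ΔT = 7.628, so W_min = Q_C/COP = Q_C·ΔT/T_C.
W_min = 560000 × 34.80/265.45 = 73410 kJ.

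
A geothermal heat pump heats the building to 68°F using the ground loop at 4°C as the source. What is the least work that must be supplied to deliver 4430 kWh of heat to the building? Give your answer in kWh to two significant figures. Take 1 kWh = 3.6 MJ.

240 kWh

In absolute terms T_C = 277.15 K and T_H = 293.15 K, so ΔT = 16.00 K.
The reversible limit is COP_HP = T_H/ΔT = 18.32, so W_min = Q_H/COP = Q_H·ΔT/T_H.
W_min = 4430 × 16.00/293.15 = 241.8 kWh.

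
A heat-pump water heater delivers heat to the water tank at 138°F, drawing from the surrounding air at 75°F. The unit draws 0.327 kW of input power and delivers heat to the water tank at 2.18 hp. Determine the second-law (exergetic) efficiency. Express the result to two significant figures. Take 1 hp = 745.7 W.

0.52

Converting, Q̇_H = 2.180 hp = 1.626 kW, so COP_actual = Q̇_H/Ẇ = 1.626/0.3270 = 4.971.
In absolute terms T_C = 297.04 K and T_H = 332.04 K, so ΔT = 35.00 K.
COP_Carnot = T_H/ΔT = 332.04/35.00 = 9.487.
η_II = COP_actual/COP_Carnot = 4.971/9.487 = 0.5240.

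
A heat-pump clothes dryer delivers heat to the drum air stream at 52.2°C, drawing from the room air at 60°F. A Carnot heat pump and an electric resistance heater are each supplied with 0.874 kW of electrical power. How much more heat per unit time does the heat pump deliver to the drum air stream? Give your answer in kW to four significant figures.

6.886 kW

In absolute terms T_C = 288.71 K and T_H = 325.35 K, so ΔT = 36.64 K.
COP_Carnot = T_H/ΔT = 325.35/36.64 = 8.879.
The heat pump delivers Q̇_H = COP × Ẇ = 7.760 kW; the resistance heater delivers Ẇ = 0.8740 kW.
Extra = (COP − 1)·Ẇ = 6.886 kW.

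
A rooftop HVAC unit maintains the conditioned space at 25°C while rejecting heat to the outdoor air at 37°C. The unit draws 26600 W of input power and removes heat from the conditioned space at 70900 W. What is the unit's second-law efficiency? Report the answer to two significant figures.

0.11

COP_actual = Q̇_C/Ẇ = 70900/26600 = 2.665.
In absolute terms T_C = 298.15 K and T_H = 310.15 K, so ΔT = 12.00 K.
COP_Carnot = T_C/ΔT = 298.15/12.00 = 24.85.
η_II = COP_actual/COP_Carnot = 2.665/24.85 = 0.1073.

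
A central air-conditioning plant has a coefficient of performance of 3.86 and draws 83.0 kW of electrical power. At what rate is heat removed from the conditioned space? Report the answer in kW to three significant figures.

Q̇_C = COP × Ẇ = 3.86 × 83.00 = 320.4 kW.

320 kW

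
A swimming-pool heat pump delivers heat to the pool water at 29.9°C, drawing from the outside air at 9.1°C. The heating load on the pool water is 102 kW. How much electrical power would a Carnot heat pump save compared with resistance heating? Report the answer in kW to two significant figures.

95 kW

In absolute terms T_C = 282.25 K and T_H = 303.05 K, so ΔT = 20.80 K.
COP_Carnot = T_H/ΔT = 303.05/20.80 = 14.57.
Resistance heating needs Ẇ_res = Q̇_H = 102.0 kW; the reversible heat pump needs only Ẇ_hp = Q̇_H/COP = 7.001 kW.
Saving = 102.0 − 7.001 = 95.00 kW.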